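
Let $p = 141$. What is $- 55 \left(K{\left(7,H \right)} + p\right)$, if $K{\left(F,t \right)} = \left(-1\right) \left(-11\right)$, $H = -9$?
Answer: $-8360$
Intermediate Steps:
$K{\left(F,t \right)} = 11$
$- 55 \left(K{\left(7,H \right)} + p\right) = - 55 \left(11 + 141\right) = \left(-55\right) 152 = -8360$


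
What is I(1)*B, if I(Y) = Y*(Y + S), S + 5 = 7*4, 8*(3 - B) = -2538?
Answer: 7686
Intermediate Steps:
B = 1281/4 (B = 3 - ⅛*(-2538) = 3 + 1269/4 = 1281/4 ≈ 320.25)
S = 23 (S = -5 + 7*4 = -5 + 28 = 23)
I(Y) = Y*(23 + Y) (I(Y) = Y*(Y + 23) = Y*(23 + Y))
I(1)*B = (1*(23 + 1))*(1281/4) = (1*24)*(1281/4) = 24*(1281/4) = 7686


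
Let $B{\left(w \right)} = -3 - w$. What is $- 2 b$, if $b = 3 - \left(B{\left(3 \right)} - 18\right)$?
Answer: $-54$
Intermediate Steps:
$b = 27$ ($b = 3 - \left(\left(-3 - 3\right) - 18\right) = 3 - \left(-6 - 18\right) = 3 - -24 = 3 + 24 = 27$)
$- 2 b = \left(-2\right) 27 = -54$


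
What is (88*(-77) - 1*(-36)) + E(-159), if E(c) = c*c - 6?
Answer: 18535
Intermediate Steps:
E(c) = -6 + c² (E(c) = c² - 6 = -6 + c²)
(88*(-77) - 1*(-36)) + E(-159) = (88*(-77) - 1*(-36)) + (-6 + (-159)²) = (-6776 + 36) + (-6 + 25281) = -6740 + 25275 = 18535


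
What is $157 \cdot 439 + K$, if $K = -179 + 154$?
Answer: $68898$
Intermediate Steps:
$K = -25$
$157 \cdot 439 + K = 157 \cdot 439 - 25 = 68923 - 25 = 68898$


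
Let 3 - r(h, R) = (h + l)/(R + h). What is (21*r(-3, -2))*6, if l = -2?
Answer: 252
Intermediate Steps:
r(h, R) = 3 - (-2 + h)/(R + h) (r(h, R) = 3 - (h - 2)/(R + h) = 3 - (-2 + h)/(R + h))
(21*r(-3, -2))*6 = (21*((2 + 2*(-3) + 3*(-2))/(-2 - 3)))*6 = (21*((2 - 6 - 6)/(-5)))*6 = (21*(-⅕*(-10)))*6 = (21*2)*6 = 42*6 = 252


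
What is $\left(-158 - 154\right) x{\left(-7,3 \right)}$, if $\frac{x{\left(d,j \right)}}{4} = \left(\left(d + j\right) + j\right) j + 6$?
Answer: $-3744$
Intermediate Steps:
$x{\left(d,j \right)} = 24 + 4 j \left(d + 2 j\right)$ ($x{\left(d,j \right)} = 4 \left(\left(\left(d + j\right) + j\right) j + 6\right) = 4 \left(\left(d + 2 j\right) j + 6\right) = 4 \left(j \left(d + 2 j\right) + 6\right) = 4 \left(6 + j \left(d + 2 j\right)\right) = 24 + 4 j \left(d + 2 j\right)$)
$\left(-158 - 154\right) x{\left(-7,3 \right)} = \left(-158 - 154\right) \left(24 + 8 \cdot 3^{2} + 4 \left(-7\right) 3\right) = - 312 \left(24 + 8 \cdot 9 - 84\right) = - 312 \left(24 + 72 - 84\right) = \left(-312\right) 12 = -3744$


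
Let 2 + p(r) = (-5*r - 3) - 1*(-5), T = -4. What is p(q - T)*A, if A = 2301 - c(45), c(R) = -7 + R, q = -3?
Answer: -11315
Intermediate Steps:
p(r) = -5*r (p(r) = -2 + ((-5*r - 3) - 1*(-5)) = -2 + ((-3 - 5*r) + 5) = -2 + (2 - 5*r) = -5*r)
A = 2263 (A = 2301 - (-7 + 45) = 2301 - 1*38 = 2301 - 38 = 2263)
p(q - T)*A = -5*(-3 - 1*(-4))*2263 = -5*(-3 + 4)*2263 = -5*1*2263 = -5*2263 = -11315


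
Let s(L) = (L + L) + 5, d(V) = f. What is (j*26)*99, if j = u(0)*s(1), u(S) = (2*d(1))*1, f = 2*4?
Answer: 288288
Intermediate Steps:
f = 8
d(V) = 8
s(L) = 5 + 2*L (s(L) = 2*L + 5 = 5 + 2*L)
u(S) = 16 (u(S) = (2*8)*1 = 16*1 = 16)
j = 112 (j = 16*(5 + 2*1) = 16*(5 + 2) = 16*7 = 112)
(j*26)*99 = (112*26)*99 = 2912*99 = 288288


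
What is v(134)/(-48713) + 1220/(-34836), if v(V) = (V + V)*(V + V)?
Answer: -640372681/424241517 ≈ -1.5095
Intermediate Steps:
v(V) = 4*V**2 (v(V) = (2*V)*(2*V) = 4*V**2)
v(134)/(-48713) + 1220/(-34836) = (4*134**2)/(-48713) + 1220/(-34836) = (4*17956)*(-1/48713) + 1220*(-1/34836) = 71824*(-1/48713) - 305/8709 = -71824/48713 - 305/8709 = -640372681/424241517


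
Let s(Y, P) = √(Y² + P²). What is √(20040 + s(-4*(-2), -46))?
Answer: √(20040 + 2*√545) ≈ 141.73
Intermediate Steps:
s(Y, P) = √(P² + Y²)
√(20040 + s(-4*(-2), -46)) = √(20040 + √((-46)² + (-4*(-2))²)) = √(20040 + √(2116 + 8²)) = √(20040 + √(2116 + 64)) = √(20040 + √2180) = √(20040 + 2*√545)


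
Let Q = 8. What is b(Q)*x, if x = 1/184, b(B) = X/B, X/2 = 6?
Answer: 3/368 ≈ 0.0081522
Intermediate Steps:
X = 12 (X = 2*6 = 12)
b(B) = 12/B
x = 1/184 ≈ 0.0054348
b(Q)*x = (12/8)*(1/184) = (12*(⅛))*(1/184) = (3/2)*(1/184) = 3/368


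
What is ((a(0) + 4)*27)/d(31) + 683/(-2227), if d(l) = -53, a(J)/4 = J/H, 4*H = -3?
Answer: -276715/118031 ≈ -2.3444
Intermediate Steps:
H = -¾ (H = (¼)*(-3) = -¾ ≈ -0.75000)
a(J) = -16*J/3 (a(J) = 4*(J/(-¾)) = 4*(J*(-4/3)) = 4*(-4*J/3) = -16*J/3)
((a(0) + 4)*27)/d(31) + 683/(-2227) = ((-16/3*0 + 4)*27)/(-53) + 683/(-2227) = ((0 + 4)*27)*(-1/53) + 683*(-1/2227) = (4*27)*(-1/53) - 683/2227 = 108*(-1/53) - 683/2227 = -108/53 - 683/2227 = -276715/118031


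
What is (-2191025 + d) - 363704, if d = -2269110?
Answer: -4823839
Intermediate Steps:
(-2191025 + d) - 363704 = (-2191025 - 2269110) - 363704 = -4460135 - 363704 = -4823839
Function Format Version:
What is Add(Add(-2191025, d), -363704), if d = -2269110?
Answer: -4823839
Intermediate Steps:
Add(Add(-2191025, d), -363704) = Add(Add(-2191025, -2269110), -363704) = Add(-4460135, -363704) = -4823839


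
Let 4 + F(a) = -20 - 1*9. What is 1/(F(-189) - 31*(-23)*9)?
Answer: 1/6384 ≈ 0.00015664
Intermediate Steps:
F(a) = -33 (F(a) = -4 + (-20 - 1*9) = -4 + (-20 - 9) = -4 - 29 = -33)
1/(F(-189) - 31*(-23)*9) = 1/(-33 - 31*(-23)*9) = 1/(-33 + 713*9) = 1/(-33 + 6417) = 1/6384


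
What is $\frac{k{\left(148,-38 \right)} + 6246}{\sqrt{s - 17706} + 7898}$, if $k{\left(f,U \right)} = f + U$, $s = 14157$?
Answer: $\frac{50199688}{62381953} - \frac{82628 i \sqrt{21}}{62381953} \approx 0.80472 - 0.0060698 i$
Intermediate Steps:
$k{\left(f,U \right)} = U + f$
$\frac{k{\left(148,-38 \right)} + 6246}{\sqrt{s - 17706} + 7898} = \frac{\left(-38 + 148\right) + 6246}{\sqrt{14157 - 17706} + 7898} = \frac{110 + 6246}{\sqrt{-3549} + 7898} = \frac{6356}{13 i \sqrt{21} + 7898} = \frac{6356}{7898 + 13 i \sqrt{21}}$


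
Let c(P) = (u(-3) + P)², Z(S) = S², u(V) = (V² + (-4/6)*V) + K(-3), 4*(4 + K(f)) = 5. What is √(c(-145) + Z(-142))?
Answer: √621833/4 ≈ 197.14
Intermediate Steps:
K(f) = -11/4 (K(f) = -4 + (¼)*5 = -4 + 5/4 = -11/4)
u(V) = -11/4 + V² - 2*V/3 (u(V) = (V² + (-4/6)*V) - 11/4 = (V² + (-4*⅙)*V) - 11/4 = (V² - 2*V/3) - 11/4 = -11/4 + V² - 2*V/3)
c(P) = (33/4 + P)² (c(P) = ((-11/4 + (-3)² - ⅔*(-3)) + P)² = ((-11/4 + 9 + 2) + P)² = (33/4 + P)²)
√(c(-145) + Z(-142)) = √((33 + 4*(-145))²/16 + (-142)²) = √((33 - 580)²/16 + 20164) = √((1/16)*(-547)² + 20164) = √((1/16)*299209 + 20164) = √(299209/16 + 20164) = √(621833/16) = √621833/4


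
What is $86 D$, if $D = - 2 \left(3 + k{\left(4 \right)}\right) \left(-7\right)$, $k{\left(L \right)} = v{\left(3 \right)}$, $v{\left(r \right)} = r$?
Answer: $7224$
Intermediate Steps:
$k{\left(L \right)} = 3$
$D = 84$ ($D = - 2 \left(3 + 3\right) \left(-7\right) = \left(-2\right) 6 \left(-7\right) = \left(-12\right) \left(-7\right) = 84$)
$86 D = 86 \cdot 84 = 7224$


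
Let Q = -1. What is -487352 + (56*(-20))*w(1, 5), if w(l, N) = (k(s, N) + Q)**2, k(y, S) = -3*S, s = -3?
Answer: -774072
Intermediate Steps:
w(l, N) = (-1 - 3*N)**2 (w(l, N) = (-3*N - 1)**2 = (-1 - 3*N)**2)
-487352 + (56*(-20))*w(1, 5) = -487352 + (56*(-20))*(1 + 3*5)**2 = -487352 - 1120*(1 + 15)**2 = -487352 - 1120*16**2 = -487352 - 1120*256 = -487352 - 286720 = -774072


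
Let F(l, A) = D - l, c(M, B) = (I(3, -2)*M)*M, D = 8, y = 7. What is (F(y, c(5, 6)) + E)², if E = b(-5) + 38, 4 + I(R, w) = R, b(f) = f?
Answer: 1156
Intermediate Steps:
I(R, w) = -4 + R
c(M, B) = -M² (c(M, B) = ((-4 + 3)*M)*M = (-M)*M = -M²)
F(l, A) = 8 - l
E = 33 (E = -5 + 38 = 33)
(F(y, c(5, 6)) + E)² = ((8 - 1*7) + 33)² = ((8 - 7) + 33)² = (1 + 33)² = 34² = 1156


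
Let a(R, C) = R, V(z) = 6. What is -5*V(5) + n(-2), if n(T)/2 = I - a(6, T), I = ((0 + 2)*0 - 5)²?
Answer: 8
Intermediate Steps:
I = 25 (I = (2*0 - 5)² = (0 - 5)² = (-5)² = 25)
n(T) = 38 (n(T) = 2*(25 - 1*6) = 2*(25 - 6) = 2*19 = 38)
-5*V(5) + n(-2) = -5*6 + 38 = -30 + 38 = 8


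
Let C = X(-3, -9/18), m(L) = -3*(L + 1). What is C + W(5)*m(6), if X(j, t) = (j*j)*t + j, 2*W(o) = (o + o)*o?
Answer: -1065/2 ≈ -532.50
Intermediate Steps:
W(o) = o² (W(o) = ((o + o)*o)/2 = ((2*o)*o)/2 = (2*o²)/2 = o²)
X(j, t) = j + t*j² (X(j, t) = j²*t + j = t*j² + j = j + t*j²)
m(L) = -3 - 3*L (m(L) = -3*(1 + L) = -3 - 3*L)
C = -15/2 (C = -3*(1 - (-27)/18) = -3*(1 - 3*(-½)) = -3*(1 + 3/2) = -3*5/2 = -15/2 ≈ -7.5000)
C + W(5)*m(6) = -15/2 + 5²*(-3 - 3*6) = -15/2 + 25*(-3 - 18) = -15/2 + 25*(-21) = -15/2 - 525 = -1065/2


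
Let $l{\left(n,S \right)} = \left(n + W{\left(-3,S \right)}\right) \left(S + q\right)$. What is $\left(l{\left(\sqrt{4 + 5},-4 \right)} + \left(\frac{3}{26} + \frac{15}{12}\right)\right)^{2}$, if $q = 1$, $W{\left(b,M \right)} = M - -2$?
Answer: $\frac{7225}{2704} \approx 2.672$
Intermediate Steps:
$W{\left(b,M \right)} = 2 + M$ ($W{\left(b,M \right)} = M + 2 = 2 + M$)
$l{\left(n,S \right)} = \left(1 + S\right) \left(2 + S + n\right)$ ($l{\left(n,S \right)} = \left(n + \left(2 + S\right)\right) \left(S + 1\right) = \left(2 + S + n\right) \left(1 + S\right) = \left(1 + S\right) \left(2 + S + n\right)$)
$\left(l{\left(\sqrt{4 + 5},-4 \right)} + \left(\frac{3}{26} + \frac{15}{12}\right)\right)^{2} = \left(\left(2 - 4 + \sqrt{4 + 5} - 4 \sqrt{4 + 5} - 4 \left(2 - 4\right)\right) + \left(\frac{3}{26} + \frac{15}{12}\right)\right)^{2} = \left(\left(2 - 4 + \sqrt{9} - 4 \sqrt{9} - -8\right) + \left(3 \cdot \frac{1}{26} + 15 \cdot \frac{1}{12}\right)\right)^{2} = \left(\left(2 - 4 + 3 - 12 + 8\right) + \left(\frac{3}{26} + \frac{5}{4}\right)\right)^{2} = \left(\left(2 - 4 + 3 - 12 + 8\right) + \frac{71}{52}\right)^{2} = \left(-3 + \frac{71}{52}\right)^{2} = \left(- \frac{85}{52}\right)^{2} = \frac{7225}{2704}$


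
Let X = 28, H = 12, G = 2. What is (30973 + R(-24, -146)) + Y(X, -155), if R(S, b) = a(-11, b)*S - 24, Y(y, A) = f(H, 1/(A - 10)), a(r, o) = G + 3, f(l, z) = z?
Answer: 5086784/165 ≈ 30829.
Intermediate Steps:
a(r, o) = 5 (a(r, o) = 2 + 3 = 5)
Y(y, A) = 1/(-10 + A) (Y(y, A) = 1/(A - 10) = 1/(-10 + A))
R(S, b) = -24 + 5*S (R(S, b) = 5*S - 24 = -24 + 5*S)
(30973 + R(-24, -146)) + Y(X, -155) = (30973 + (-24 + 5*(-24))) + 1/(-10 - 155) = (30973 + (-24 - 120)) + 1/(-165) = (30973 - 144) - 1/165 = 30829 - 1/165 = 5086784/165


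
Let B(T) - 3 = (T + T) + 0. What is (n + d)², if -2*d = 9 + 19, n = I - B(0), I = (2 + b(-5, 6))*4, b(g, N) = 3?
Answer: 9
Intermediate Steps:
B(T) = 3 + 2*T (B(T) = 3 + ((T + T) + 0) = 3 + (2*T + 0) = 3 + 2*T)
I = 20 (I = (2 + 3)*4 = 5*4 = 20)
n = 17 (n = 20 - (3 + 2*0) = 20 - (3 + 0) = 20 - 1*3 = 20 - 3 = 17)
d = -14 (d = -(9 + 19)/2 = -½*28 = -14)
(n + d)² = (17 - 14)² = 3² = 9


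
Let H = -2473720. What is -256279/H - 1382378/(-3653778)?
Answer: 2178001339111/4519211857080 ≈ 0.48194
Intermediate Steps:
-256279/H - 1382378/(-3653778) = -256279/(-2473720) - 1382378/(-3653778) = -256279*(-1/2473720) - 1382378*(-1/3653778) = 256279/2473720 + 691189/1826889 = 2178001339111/4519211857080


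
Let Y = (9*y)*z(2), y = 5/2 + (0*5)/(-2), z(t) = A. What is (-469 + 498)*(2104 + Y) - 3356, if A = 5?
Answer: 121845/2 ≈ 60923.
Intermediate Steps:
z(t) = 5
y = 5/2 (y = 5*(1/2) + 0*(-1/2) = 5/2 + 0 = 5/2 ≈ 2.5000)
Y = 225/2 (Y = (9*(5/2))*5 = (45/2)*5 = 225/2 ≈ 112.50)
(-469 + 498)*(2104 + Y) - 3356 = (-469 + 498)*(2104 + 225/2) - 3356 = 29*(4433/2) - 3356 = 128557/2 - 3356 = 121845/2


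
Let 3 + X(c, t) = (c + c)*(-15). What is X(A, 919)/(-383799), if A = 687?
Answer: 6871/127933 ≈ 0.053708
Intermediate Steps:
X(c, t) = -3 - 30*c (X(c, t) = -3 + (c + c)*(-15) = -3 + (2*c)*(-15) = -3 - 30*c)
X(A, 919)/(-383799) = (-3 - 30*687)/(-383799) = (-3 - 20610)*(-1/383799) = -20613*(-1/383799) = 6871/127933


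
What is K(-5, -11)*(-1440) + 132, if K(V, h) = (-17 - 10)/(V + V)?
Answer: -3756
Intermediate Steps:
K(V, h) = -27/(2*V) (K(V, h) = -27*1/(2*V) = -27/(2*V))
K(-5, -11)*(-1440) + 132 = -27/2/(-5)*(-1440) + 132 = -27/2*(-⅕)*(-1440) + 132 = (27/10)*(-1440) + 132 = -3888 + 132 = -3756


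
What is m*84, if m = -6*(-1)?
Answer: 504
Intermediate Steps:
m = 6
m*84 = 6*84 = 504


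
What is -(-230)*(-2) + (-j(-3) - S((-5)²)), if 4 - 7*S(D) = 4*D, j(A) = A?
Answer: -3103/7 ≈ -443.29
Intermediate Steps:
S(D) = 4/7 - 4*D/7
-(-230)*(-2) + (-j(-3) - S((-5)²)) = -(-230)*(-2) + (-1*(-3) - (4/7 - 4/7*(-5)²)) = -46*10 + (3 - (4/7 - 4/7*25)) = -460 + (3 - (4/7 - 100/7)) = -460 + (3 - 1*(-96/7)) = -460 + (3 + 96/7) = -460 + 117/7 = -3103/7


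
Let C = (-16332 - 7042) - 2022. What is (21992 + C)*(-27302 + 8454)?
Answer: 64158592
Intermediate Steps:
C = -25396 (C = -23374 - 2022 = -25396)
(21992 + C)*(-27302 + 8454) = (21992 - 25396)*(-27302 + 8454) = -3404*(-18848) = 64158592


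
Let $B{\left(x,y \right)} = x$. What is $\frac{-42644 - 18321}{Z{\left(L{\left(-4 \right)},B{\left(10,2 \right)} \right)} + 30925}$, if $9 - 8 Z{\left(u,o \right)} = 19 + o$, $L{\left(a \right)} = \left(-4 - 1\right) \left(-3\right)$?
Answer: $- \frac{24386}{12369} \approx -1.9715$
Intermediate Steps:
$L{\left(a \right)} = 15$ ($L{\left(a \right)} = \left(-5\right) \left(-3\right) = 15$)
$Z{\left(u,o \right)} = - \frac{5}{4} - \frac{o}{8}$ ($Z{\left(u,o \right)} = \frac{9}{8} - \frac{19 + o}{8} = \frac{9}{8} - \left(\frac{19}{8} + \frac{o}{8}\right) = - \frac{5}{4} - \frac{o}{8}$)
$\frac{-42644 - 18321}{Z{\left(L{\left(-4 \right)},B{\left(10,2 \right)} \right)} + 30925} = \frac{-42644 - 18321}{\left(- \frac{5}{4} - \frac{5}{4}\right) + 30925} = - \frac{60965}{\left(- \frac{5}{4} - \frac{5}{4}\right) + 30925} = - \frac{60965}{- \frac{5}{2} + 30925} = - \frac{60965}{\frac{61845}{2}} = \left(-60965\right) \frac{2}{61845} = - \frac{24386}{12369}$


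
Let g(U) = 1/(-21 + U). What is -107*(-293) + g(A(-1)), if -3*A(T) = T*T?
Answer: 2006461/64 ≈ 31351.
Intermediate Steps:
A(T) = -T²/3 (A(T) = -T*T/3 = -T²/3)
-107*(-293) + g(A(-1)) = -107*(-293) + 1/(-21 - ⅓*(-1)²) = 31351 + 1/(-21 - ⅓*1) = 31351 + 1/(-21 - ⅓) = 31351 + 1/(-64/3) = 31351 - 3/64 = 2006461/64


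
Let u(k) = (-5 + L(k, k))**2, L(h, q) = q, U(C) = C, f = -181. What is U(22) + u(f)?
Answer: 34618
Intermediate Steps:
u(k) = (-5 + k)**2
U(22) + u(f) = 22 + (-5 - 181)**2 = 22 + (-186)**2 = 22 + 34596 = 34618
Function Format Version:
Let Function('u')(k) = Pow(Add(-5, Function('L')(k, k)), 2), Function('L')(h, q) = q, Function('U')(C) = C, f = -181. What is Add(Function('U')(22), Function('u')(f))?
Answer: 34618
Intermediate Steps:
Function('u')(k) = Pow(Add(-5, k), 2)
Add(Function('U')(22), Function('u')(f)) = Add(22, Pow(Add(-5, -181), 2)) = Add(22, Pow(-186, 2)) = Add(22, 34596) = 34618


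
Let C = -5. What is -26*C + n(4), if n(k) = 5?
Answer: 135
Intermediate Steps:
-26*C + n(4) = -26*(-5) + 5 = 130 + 5 = 135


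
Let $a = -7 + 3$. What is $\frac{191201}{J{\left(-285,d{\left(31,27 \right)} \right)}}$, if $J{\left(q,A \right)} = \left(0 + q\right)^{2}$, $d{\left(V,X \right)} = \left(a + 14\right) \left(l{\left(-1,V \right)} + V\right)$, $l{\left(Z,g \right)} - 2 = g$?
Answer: $\frac{191201}{81225} \approx 2.354$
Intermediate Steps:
$a = -4$
$l{\left(Z,g \right)} = 2 + g$
$d{\left(V,X \right)} = 20 + 20 V$ ($d{\left(V,X \right)} = \left(-4 + 14\right) \left(\left(2 + V\right) + V\right) = 10 \left(2 + 2 V\right) = 20 + 20 V$)
$J{\left(q,A \right)} = q^{2}$
$\frac{191201}{J{\left(-285,d{\left(31,27 \right)} \right)}} = \frac{191201}{\left(-285\right)^{2}} = \frac{191201}{81225}$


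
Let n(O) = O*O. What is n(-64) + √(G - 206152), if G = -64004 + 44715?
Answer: 4096 + 3*I*√25049 ≈ 4096.0 + 474.81*I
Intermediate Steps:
G = -19289
n(O) = O²
n(-64) + √(G - 206152) = (-64)² + √(-19289 - 206152) = 4096 + √(-225441) = 4096 + 3*I*√25049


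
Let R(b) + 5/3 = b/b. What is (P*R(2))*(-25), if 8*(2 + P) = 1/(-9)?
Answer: -3625/108 ≈ -33.565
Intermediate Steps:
R(b) = -⅔ (R(b) = -5/3 + b/b = -5/3 + 1 = -⅔)
P = -145/72 (P = -2 + (⅛)/(-9) = -2 + (⅛)*(-⅑) = -2 - 1/72 = -145/72 ≈ -2.0139)
(P*R(2))*(-25) = -145/72*(-⅔)*(-25) = (145/108)*(-25) = -3625/108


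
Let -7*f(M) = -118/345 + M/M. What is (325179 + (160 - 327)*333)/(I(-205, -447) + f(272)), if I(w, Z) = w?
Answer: -325503360/247651 ≈ -1314.4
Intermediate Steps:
f(M) = -227/2415 (f(M) = -(-118/345 + M/M)/7 = -(-118*1/345 + 1)/7 = -(-118/345 + 1)/7 = -⅐*227/345 = -227/2415)
(325179 + (160 - 327)*333)/(I(-205, -447) + f(272)) = (325179 + (160 - 327)*333)/(-205 - 227/2415) = (325179 - 167*333)/(-495302/2415) = (325179 - 55611)*(-2415/495302) = 269568*(-2415/495302) = -325503360/247651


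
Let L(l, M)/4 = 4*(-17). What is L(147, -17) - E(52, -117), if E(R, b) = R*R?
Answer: -2976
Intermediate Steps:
L(l, M) = -272 (L(l, M) = 4*(4*(-17)) = 4*(-68) = -272)
E(R, b) = R²
L(147, -17) - E(52, -117) = -272 - 1*52² = -272 - 1*2704 = -272 - 2704 = -2976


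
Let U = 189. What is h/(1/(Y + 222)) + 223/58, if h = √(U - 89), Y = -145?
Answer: 44883/58 ≈ 773.84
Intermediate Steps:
h = 10 (h = √(189 - 89) = √100 = 10)
h/(1/(Y + 222)) + 223/58 = 10/(1/(-145 + 222)) + 223/58 = 10/(1/77) + 223*(1/58) = 10/(1/77) + 223/58 = 10*77 + 223/58 = 770 + 223/58 = 44883/58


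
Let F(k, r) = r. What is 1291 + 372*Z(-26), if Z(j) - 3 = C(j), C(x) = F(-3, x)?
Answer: -7265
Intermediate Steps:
C(x) = x
Z(j) = 3 + j
1291 + 372*Z(-26) = 1291 + 372*(3 - 26) = 1291 + 372*(-23) = 1291 - 8556 = -7265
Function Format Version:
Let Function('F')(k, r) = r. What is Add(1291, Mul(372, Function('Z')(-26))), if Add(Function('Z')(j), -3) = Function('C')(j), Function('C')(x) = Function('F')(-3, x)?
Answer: -7265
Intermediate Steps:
Function('C')(x) = x
Function('Z')(j) = Add(3, j)
Add(1291, Mul(372, Function('Z')(-26))) = Add(1291, Mul(372, Add(3, -26))) = Add(1291, Mul(372, -23)) = Add(1291, -8556) = -7265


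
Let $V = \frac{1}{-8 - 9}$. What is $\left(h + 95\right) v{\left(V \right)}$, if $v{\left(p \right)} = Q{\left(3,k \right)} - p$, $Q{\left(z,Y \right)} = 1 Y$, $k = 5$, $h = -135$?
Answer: $- \frac{3440}{17} \approx -202.35$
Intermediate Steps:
$Q{\left(z,Y \right)} = Y$
$V = - \frac{1}{17}$ ($V = \frac{1}{-17} = - \frac{1}{17} \approx -0.058824$)
$v{\left(p \right)} = 5 - p$
$\left(h + 95\right) v{\left(V \right)} = \left(-135 + 95\right) \left(5 - - \frac{1}{17}\right) = - 40 \left(5 + \frac{1}{17}\right) = \left(-40\right) \frac{86}{17} = - \frac{3440}{17}$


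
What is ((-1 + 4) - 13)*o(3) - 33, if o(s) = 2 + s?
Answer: -83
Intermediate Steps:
((-1 + 4) - 13)*o(3) - 33 = ((-1 + 4) - 13)*(2 + 3) - 33 = (3 - 13)*5 - 33 = -10*5 - 33 = -50 - 33 = -83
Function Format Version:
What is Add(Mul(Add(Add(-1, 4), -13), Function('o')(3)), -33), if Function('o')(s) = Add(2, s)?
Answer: -83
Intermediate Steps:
Add(Mul(Add(Add(-1, 4), -13), Function('o')(3)), -33) = Add(Mul(Add(Add(-1, 4), -13), Add(2, 3)), -33) = Add(Mul(Add(3, -13), 5), -33) = Add(Mul(-10, 5), -33) = Add(-50, -33) = -83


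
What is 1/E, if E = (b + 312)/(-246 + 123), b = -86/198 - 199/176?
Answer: -194832/491729 ≈ -0.39622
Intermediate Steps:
b = -2479/1584 (b = -86*1/198 - 199*1/176 = -43/99 - 199/176 = -2479/1584 ≈ -1.5650)
E = -491729/194832 (E = (-2479/1584 + 312)/(-246 + 123) = (491729/1584)/(-123) = (491729/1584)*(-1/123) = -491729/194832 ≈ -2.5239)
1/E = 1/(-491729/194832) = -194832/491729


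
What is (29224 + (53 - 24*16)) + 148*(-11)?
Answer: 27265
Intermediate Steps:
(29224 + (53 - 24*16)) + 148*(-11) = (29224 + (53 - 384)) - 1628 = (29224 - 331) - 1628 = 28893 - 1628 = 27265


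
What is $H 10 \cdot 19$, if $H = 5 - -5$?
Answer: $1900$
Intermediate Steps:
$H = 10$ ($H = 5 + 5 = 10$)
$H 10 \cdot 19 = 10 \cdot 10 \cdot 19 = 100 \cdot 19 = 1900$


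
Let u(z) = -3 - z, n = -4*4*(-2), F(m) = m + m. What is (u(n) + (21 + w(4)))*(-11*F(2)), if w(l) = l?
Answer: 440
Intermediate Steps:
F(m) = 2*m
n = 32 (n = -16*(-2) = 32)
(u(n) + (21 + w(4)))*(-11*F(2)) = ((-3 - 1*32) + (21 + 4))*(-22*2) = ((-3 - 32) + 25)*(-11*4) = (-35 + 25)*(-44) = -10*(-44) = 440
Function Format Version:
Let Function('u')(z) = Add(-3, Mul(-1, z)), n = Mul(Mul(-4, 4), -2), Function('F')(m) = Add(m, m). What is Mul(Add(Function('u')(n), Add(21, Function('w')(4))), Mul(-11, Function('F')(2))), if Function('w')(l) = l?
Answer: 440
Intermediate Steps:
Function('F')(m) = Mul(2, m)
n = 32 (n = Mul(-16, -2) = 32)
Mul(Add(Function('u')(n), Add(21, Function('w')(4))), Mul(-11, Function('F')(2))) = Mul(Add(Add(-3, Mul(-1, 32)), Add(21, 4)), Mul(-11, Mul(2, 2))) = Mul(Add(Add(-3, -32), 25), Mul(-11, 4)) = Mul(Add(-35, 25), -44) = Mul(-10, -44) = 440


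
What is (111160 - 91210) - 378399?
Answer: -358449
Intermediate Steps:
(111160 - 91210) - 378399 = 19950 - 378399 = -358449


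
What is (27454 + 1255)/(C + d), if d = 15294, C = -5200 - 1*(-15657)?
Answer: 28709/25751 ≈ 1.1149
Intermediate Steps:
C = 10457 (C = -5200 + 15657 = 10457)
(27454 + 1255)/(C + d) = (27454 + 1255)/(10457 + 15294) = 28709/25751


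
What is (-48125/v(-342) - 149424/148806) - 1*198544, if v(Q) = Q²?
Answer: -191981779745599/966941388 ≈ -1.9855e+5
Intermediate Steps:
(-48125/v(-342) - 149424/148806) - 1*198544 = (-48125/((-342)²) - 149424/148806) - 1*198544 = (-48125/116964 - 149424*1/148806) - 198544 = (-48125*1/116964 - 24904/24801) - 198544 = (-48125/116964 - 24904/24801) - 198544 = -1368806527/966941388 - 198544 = -191981779745599/966941388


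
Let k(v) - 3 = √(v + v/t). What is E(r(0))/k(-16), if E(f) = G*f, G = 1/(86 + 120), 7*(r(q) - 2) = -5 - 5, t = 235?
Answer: 1410/4247411 - 16*I*√13865/4247411 ≈ 0.00033197 - 0.00044356*I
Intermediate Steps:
r(q) = 4/7 (r(q) = 2 + (-5 - 5)/7 = 2 + (⅐)*(-10) = 2 - 10/7 = 4/7)
k(v) = 3 + 2*√13865*√v/235 (k(v) = 3 + √(v + v/235) = 3 + √(236*v/235) = 3 + 2*√13865*√v/235)
G = 1/206 ≈ 0.0048544
E(f) = f/206
E(r(0))/k(-16) = ((1/206)*(4/7))/(3 + 2*√13865*√(-16)/235) = 2/(721*(3 + 2*√13865*(4*I)/235)) = 2/(721*(3 + 8*I*√13865/235))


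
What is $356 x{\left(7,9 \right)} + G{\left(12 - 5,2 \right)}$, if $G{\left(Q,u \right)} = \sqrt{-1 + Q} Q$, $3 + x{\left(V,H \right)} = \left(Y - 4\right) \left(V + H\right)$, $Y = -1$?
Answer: $-29548 + 7 \sqrt{6} \approx -29531.0$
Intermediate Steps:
$x{\left(V,H \right)} = -3 - 5 H - 5 V$ ($x{\left(V,H \right)} = -3 + \left(-1 - 4\right) \left(V + H\right) = -3 - 5 \left(H + V\right) = -3 - \left(5 H + 5 V\right) = -3 - 5 H - 5 V$)
$G{\left(Q,u \right)} = Q \sqrt{-1 + Q}$
$356 x{\left(7,9 \right)} + G{\left(12 - 5,2 \right)} = 356 \left(-3 - 45 - 35\right) + \left(12 - 5\right) \sqrt{-1 + \left(12 - 5\right)} = 356 \left(-3 - 45 - 35\right) + 7 \sqrt{-1 + 7} = 356 \left(-83\right) + 7 \sqrt{6} = -29548 + 7 \sqrt{6}$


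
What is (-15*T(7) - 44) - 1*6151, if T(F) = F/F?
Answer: -6210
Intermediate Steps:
T(F) = 1
(-15*T(7) - 44) - 1*6151 = (-15*1 - 44) - 1*6151 = (-15 - 44) - 6151 = -59 - 6151 = -6210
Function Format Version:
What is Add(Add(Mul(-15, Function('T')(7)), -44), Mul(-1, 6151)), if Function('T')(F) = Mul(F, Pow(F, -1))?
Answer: -6210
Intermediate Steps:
Function('T')(F) = 1
Add(Add(Mul(-15, Function('T')(7)), -44), Mul(-1, 6151)) = Add(Add(Mul(-15, 1), -44), Mul(-1, 6151)) = Add(Add(-15, -44), -6151) = Add(-59, -6151) = -6210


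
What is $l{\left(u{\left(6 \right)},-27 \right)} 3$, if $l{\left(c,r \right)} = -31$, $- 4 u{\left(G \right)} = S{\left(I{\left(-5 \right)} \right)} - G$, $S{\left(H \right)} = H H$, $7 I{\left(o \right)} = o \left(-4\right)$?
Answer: $-93$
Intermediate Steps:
$I{\left(o \right)} = - \frac{4 o}{7}$ ($I{\left(o \right)} = \frac{o \left(-4\right)}{7} = \frac{\left(-4\right) o}{7} = - \frac{4 o}{7}$)
$S{\left(H \right)} = H^{2}$
$u{\left(G \right)} = - \frac{100}{49} + \frac{G}{4}$ ($u{\left(G \right)} = - \frac{\left(\left(- \frac{4}{7}\right) \left(-5\right)\right)^{2} - G}{4} = - \frac{\left(\frac{20}{7}\right)^{2} - G}{4} = - \frac{\frac{400}{49} - G}{4} = - \frac{100}{49} + \frac{G}{4}$)
$l{\left(u{\left(6 \right)},-27 \right)} 3 = \left(-31\right) 3 = -93$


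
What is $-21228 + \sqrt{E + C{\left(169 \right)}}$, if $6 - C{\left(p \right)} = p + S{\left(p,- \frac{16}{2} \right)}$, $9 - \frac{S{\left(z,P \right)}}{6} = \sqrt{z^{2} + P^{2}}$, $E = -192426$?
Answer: $-21228 + i \sqrt{192643 - 30 \sqrt{1145}} \approx -21228.0 + 437.75 i$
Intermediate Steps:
$S{\left(z,P \right)} = 54 - 6 \sqrt{P^{2} + z^{2}}$ ($S{\left(z,P \right)} = 54 - 6 \sqrt{z^{2} + P^{2}} = 54 - 6 \sqrt{P^{2} + z^{2}}$)
$C{\left(p \right)} = -48 - p + 6 \sqrt{64 + p^{2}}$ ($C{\left(p \right)} = 6 - \left(p - \left(-54 + 6 \sqrt{\left(- \frac{16}{2}\right)^{2} + p^{2}}\right)\right) = 6 - \left(p - \left(-54 + 6 \sqrt{\left(\left(-16\right) \frac{1}{2}\right)^{2} + p^{2}}\right)\right) = 6 - \left(p - \left(-54 + 6 \sqrt{\left(-8\right)^{2} + p^{2}}\right)\right) = 6 - \left(p - \left(-54 + 6 \sqrt{64 + p^{2}}\right)\right) = 6 - \left(54 + p - 6 \sqrt{64 + p^{2}}\right) = -48 - p + 6 \sqrt{64 + p^{2}}$)
$-21228 + \sqrt{E + C{\left(169 \right)}} = -21228 + \sqrt{-192426 - \left(217 - 6 \sqrt{64 + 169^{2}}\right)} = -21228 + \sqrt{-192426 - \left(217 - 6 \sqrt{64 + 28561}\right)} = -21228 + \sqrt{-192426 - \left(217 - 30 \sqrt{1145}\right)} = -21228 + \sqrt{-192643 + 30 \sqrt{1145}}$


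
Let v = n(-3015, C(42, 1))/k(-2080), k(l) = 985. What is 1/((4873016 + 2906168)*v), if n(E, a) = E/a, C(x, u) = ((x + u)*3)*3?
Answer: -8471/521205328 ≈ -1.6253e-5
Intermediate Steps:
C(x, u) = 9*u + 9*x (C(x, u) = ((u + x)*3)*3 = (3*u + 3*x)*3 = 9*u + 9*x)
v = -67/8471 (v = -3015/(9*1 + 9*42)/985 = -3015/(9 + 378)*(1/985) = -3015/387*(1/985) = -3015*1/387*(1/985) = -335/43*1/985 = -67/8471 ≈ -0.0079093)
1/((4873016 + 2906168)*v) = 1/((4873016 + 2906168)*(-67/8471)) = -8471/67/7779184 = (1/7779184)*(-8471/67) = -8471/521205328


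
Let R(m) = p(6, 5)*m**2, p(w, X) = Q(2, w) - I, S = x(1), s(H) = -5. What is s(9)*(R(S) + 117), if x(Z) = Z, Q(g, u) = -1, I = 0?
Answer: -580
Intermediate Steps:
S = 1
p(w, X) = -1 (p(w, X) = -1 - 1*0 = -1 + 0 = -1)
R(m) = -m**2
s(9)*(R(S) + 117) = -5*(-1*1**2 + 117) = -5*(-1*1 + 117) = -5*(-1 + 117) = -5*116 = -580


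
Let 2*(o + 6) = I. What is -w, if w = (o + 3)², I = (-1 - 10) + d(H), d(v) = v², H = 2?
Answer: -169/4 ≈ -42.250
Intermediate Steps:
I = -7 (I = (-1 - 10) + 2² = -11 + 4 = -7)
o = -19/2 (o = -6 + (½)*(-7) = -6 - 7/2 = -19/2 ≈ -9.5000)
w = 169/4 (w = (-19/2 + 3)² = (-13/2)² = 169/4 ≈ 42.250)
-w = -1*169/4 = -169/4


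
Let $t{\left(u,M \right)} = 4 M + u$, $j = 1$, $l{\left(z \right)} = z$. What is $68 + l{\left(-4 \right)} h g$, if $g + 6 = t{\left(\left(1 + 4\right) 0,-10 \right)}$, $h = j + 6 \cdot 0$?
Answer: $252$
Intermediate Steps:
$h = 1$ ($h = 1 + 6 \cdot 0 = 1 + 0 = 1$)
$t{\left(u,M \right)} = u + 4 M$
$g = -46$ ($g = -6 + \left(\left(1 + 4\right) 0 + 4 \left(-10\right)\right) = -6 + \left(5 \cdot 0 - 40\right) = -6 + \left(0 - 40\right) = -6 - 40 = -46$)
$68 + l{\left(-4 \right)} h g = 68 + \left(-4\right) 1 \left(-46\right) = 68 - -184 = 68 + 184 = 252$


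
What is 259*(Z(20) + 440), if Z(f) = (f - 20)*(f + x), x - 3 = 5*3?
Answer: 113960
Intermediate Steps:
x = 18 (x = 3 + 5*3 = 3 + 15 = 18)
Z(f) = (-20 + f)*(18 + f) (Z(f) = (f - 20)*(f + 18) = (-20 + f)*(18 + f))
259*(Z(20) + 440) = 259*((-360 + 20² - 2*20) + 440) = 259*((-360 + 400 - 40) + 440) = 259*(0 + 440) = 259*440 = 113960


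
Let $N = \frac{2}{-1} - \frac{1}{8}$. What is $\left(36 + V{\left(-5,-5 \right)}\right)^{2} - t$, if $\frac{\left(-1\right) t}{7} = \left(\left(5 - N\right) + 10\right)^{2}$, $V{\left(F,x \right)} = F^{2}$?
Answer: $\frac{369527}{64} \approx 5773.9$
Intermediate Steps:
$N = - \frac{17}{8}$ ($N = 2 \left(-1\right) - \frac{1}{8} = -2 - \frac{1}{8} = - \frac{17}{8} \approx -2.125$)
$t = - \frac{131383}{64}$ ($t = - 7 \left(\left(5 - - \frac{17}{8}\right) + 10\right)^{2} = - 7 \left(\left(5 + \frac{17}{8}\right) + 10\right)^{2} = - 7 \left(\frac{57}{8} + 10\right)^{2} = - 7 \left(\frac{137}{8}\right)^{2} = \left(-7\right) \frac{18769}{64} = - \frac{131383}{64} \approx -2052.9$)
$\left(36 + V{\left(-5,-5 \right)}\right)^{2} - t = \left(36 + \left(-5\right)^{2}\right)^{2} - - \frac{131383}{64} = \left(36 + 25\right)^{2} + \frac{131383}{64} = 61^{2} + \frac{131383}{64} = 3721 + \frac{131383}{64} = \frac{369527}{64}$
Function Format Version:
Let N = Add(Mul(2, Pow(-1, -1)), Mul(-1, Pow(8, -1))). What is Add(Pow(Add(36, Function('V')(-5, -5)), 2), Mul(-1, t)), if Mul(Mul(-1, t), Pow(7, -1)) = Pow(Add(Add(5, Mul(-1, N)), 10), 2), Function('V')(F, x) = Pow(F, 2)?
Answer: Rational(369527, 64) ≈ 5773.9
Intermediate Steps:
N = Rational(-17, 8) (N = Add(Mul(2, -1), Mul(-1, Rational(1, 8))) = Add(-2, Rational(-1, 8)) = Rational(-17, 8) ≈ -2.1250)
t = Rational(-131383, 64) (t = Mul(-7, Pow(Add(Add(5, Mul(-1, Rational(-17, 8))), 10), 2)) = Mul(-7, Pow(Add(Add(5, Rational(17, 8)), 10), 2)) = Mul(-7, Pow(Add(Rational(57, 8), 10), 2)) = Mul(-7, Pow(Rational(137, 8), 2)) = Mul(-7, Rational(18769, 64)) = Rational(-131383, 64) ≈ -2052.9)
Add(Pow(Add(36, Function('V')(-5, -5)), 2), Mul(-1, t)) = Add(Pow(Add(36, Pow(-5, 2)), 2), Mul(-1, Rational(-131383, 64))) = Add(Pow(Add(36, 25), 2), Rational(131383, 64)) = Add(Pow(61, 2), Rational(131383, 64)) = Add(3721, Rational(131383, 64)) = Rational(369527, 64)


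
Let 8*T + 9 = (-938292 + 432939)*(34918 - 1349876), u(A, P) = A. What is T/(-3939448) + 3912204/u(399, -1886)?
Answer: -47282425436233/4191572672 ≈ -11280.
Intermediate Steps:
T = 664517970165/8 (T = -9/8 + ((-938292 + 432939)*(34918 - 1349876))/8 = -9/8 + (-505353*(-1314958))/8 = -9/8 + (1/8)*664517970174 = -9/8 + 332258985087/4 = 664517970165/8 ≈ 8.3065e+10)
T/(-3939448) + 3912204/u(399, -1886) = (664517970165/8)/(-3939448) + 3912204/399 = (664517970165/8)*(-1/3939448) + 3912204*(1/399) = -664517970165/31515584 + 1304068/133 = -47282425436233/4191572672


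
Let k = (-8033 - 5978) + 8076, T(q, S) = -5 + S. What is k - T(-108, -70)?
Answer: -5860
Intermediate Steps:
k = -5935 (k = -14011 + 8076 = -5935)
k - T(-108, -70) = -5935 - (-5 - 70) = -5935 - 1*(-75) = -5935 + 75 = -5860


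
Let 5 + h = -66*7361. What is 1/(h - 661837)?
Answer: -1/1147668 ≈ -8.7133e-7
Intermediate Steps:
h = -485831 (h = -5 - 66*7361 = -5 - 485826 = -485831)
1/(h - 661837) = 1/(-485831 - 661837) = 1/(-1147668) = -1/1147668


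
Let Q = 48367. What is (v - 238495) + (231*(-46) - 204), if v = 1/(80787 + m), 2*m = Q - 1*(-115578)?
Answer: -81160024673/325519 ≈ -2.4933e+5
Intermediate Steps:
m = 163945/2 (m = (48367 - 1*(-115578))/2 = (48367 + 115578)/2 = (½)*163945 = 163945/2 ≈ 81973.)
v = 2/325519 (v = 1/(80787 + 163945/2) = 1/(325519/2) = 2/325519 ≈ 6.1440e-6)
(v - 238495) + (231*(-46) - 204) = (2/325519 - 238495) + (231*(-46) - 204) = -77634653903/325519 + (-10626 - 204) = -77634653903/325519 - 10830 = -81160024673/325519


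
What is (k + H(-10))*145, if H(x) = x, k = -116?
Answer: -18270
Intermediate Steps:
(k + H(-10))*145 = (-116 - 10)*145 = -126*145 = -18270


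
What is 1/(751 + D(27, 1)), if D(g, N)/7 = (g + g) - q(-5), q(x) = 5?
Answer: 1/1094 ≈ 0.00091408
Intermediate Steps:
D(g, N) = -35 + 14*g (D(g, N) = 7*((g + g) - 1*5) = 7*(2*g - 5) = 7*(-5 + 2*g) = -35 + 14*g)
1/(751 + D(27, 1)) = 1/(751 + (-35 + 14*27)) = 1/(751 + (-35 + 378)) = 1/(751 + 343) = 1/1094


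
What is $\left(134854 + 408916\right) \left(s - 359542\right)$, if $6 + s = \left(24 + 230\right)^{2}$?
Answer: $-160429550640$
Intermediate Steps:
$s = 64510$ ($s = -6 + \left(24 + 230\right)^{2} = -6 + 254^{2} = -6 + 64516 = 64510$)
$\left(134854 + 408916\right) \left(s - 359542\right) = \left(134854 + 408916\right) \left(64510 - 359542\right) = 543770 \left(-295032\right) = -160429550640$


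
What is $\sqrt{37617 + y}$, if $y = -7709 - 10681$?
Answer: $\sqrt{19227} \approx 138.66$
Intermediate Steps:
$y = -18390$ ($y = -7709 - 10681 = -18390$)
$\sqrt{37617 + y} = \sqrt{37617 - 18390} = \sqrt{19227}$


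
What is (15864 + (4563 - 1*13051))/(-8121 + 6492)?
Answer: -7376/1629 ≈ -4.5279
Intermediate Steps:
(15864 + (4563 - 1*13051))/(-8121 + 6492) = (15864 + (4563 - 13051))/(-1629) = (15864 - 8488)*(-1/1629) = 7376*(-1/1629) = -7376/1629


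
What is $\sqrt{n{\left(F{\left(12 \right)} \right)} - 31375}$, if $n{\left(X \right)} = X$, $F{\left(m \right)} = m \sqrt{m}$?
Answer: $\sqrt{-31375 + 24 \sqrt{3}} \approx 177.01 i$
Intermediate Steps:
$F{\left(m \right)} = m^{\frac{3}{2}}$
$\sqrt{n{\left(F{\left(12 \right)} \right)} - 31375} = \sqrt{12^{\frac{3}{2}} - 31375} = \sqrt{24 \sqrt{3} - 31375} = \sqrt{-31375 + 24 \sqrt{3}}$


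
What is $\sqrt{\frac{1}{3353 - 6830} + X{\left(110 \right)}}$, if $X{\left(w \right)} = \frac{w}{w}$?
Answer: $\frac{2 \sqrt{3021513}}{3477} \approx 0.99986$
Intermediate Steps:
$X{\left(w \right)} = 1$
$\sqrt{\frac{1}{3353 - 6830} + X{\left(110 \right)}} = \sqrt{\frac{1}{3353 - 6830} + 1} = \sqrt{\frac{1}{-3477} + 1} = \sqrt{- \frac{1}{3477} + 1} = \sqrt{\frac{3476}{3477}} = \frac{2 \sqrt{3021513}}{3477}$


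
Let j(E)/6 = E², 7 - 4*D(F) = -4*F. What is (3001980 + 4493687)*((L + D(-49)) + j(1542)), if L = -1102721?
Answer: 394686317245421/4 ≈ 9.8672e+13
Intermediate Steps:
D(F) = 7/4 + F (D(F) = 7/4 - (-1)*F = 7/4 + F)
j(E) = 6*E²
(3001980 + 4493687)*((L + D(-49)) + j(1542)) = (3001980 + 4493687)*((-1102721 + (7/4 - 49)) + 6*1542²) = 7495667*((-1102721 - 189/4) + 6*2377764) = 7495667*(-4411073/4 + 14266584) = 7495667*(52655263/4) = 394686317245421/4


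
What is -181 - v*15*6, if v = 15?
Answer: -1531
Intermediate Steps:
-181 - v*15*6 = -181 - 15*15*6 = -181 - 225*6 = -181 - 1*1350 = -181 - 1350 = -1531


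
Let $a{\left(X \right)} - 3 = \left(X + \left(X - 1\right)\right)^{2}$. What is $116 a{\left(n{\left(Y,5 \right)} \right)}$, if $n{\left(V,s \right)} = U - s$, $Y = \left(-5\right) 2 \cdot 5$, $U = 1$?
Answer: $9744$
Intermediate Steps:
$Y = -50$ ($Y = \left(-10\right) 5 = -50$)
$n{\left(V,s \right)} = 1 - s$
$a{\left(X \right)} = 3 + \left(-1 + 2 X\right)^{2}$ ($a{\left(X \right)} = 3 + \left(X + \left(X - 1\right)\right)^{2} = 3 + \left(X + \left(-1 + X\right)\right)^{2} = 3 + \left(-1 + 2 X\right)^{2}$)
$116 a{\left(n{\left(Y,5 \right)} \right)} = 116 \left(3 + \left(-1 + 2 \left(1 - 5\right)\right)^{2}\right) = 116 \left(3 + \left(-1 + 2 \left(-4\right)\right)^{2}\right) = 116 \left(3 + \left(-1 - 8\right)^{2}\right) = 116 \left(3 + \left(-9\right)^{2}\right) = 116 \left(3 + 81\right) = 116 \cdot 84 = 9744$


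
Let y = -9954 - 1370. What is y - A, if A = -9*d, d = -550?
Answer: -16274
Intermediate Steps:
y = -11324
A = 4950 (A = -9*(-550) = 4950)
y - A = -11324 - 1*4950 = -11324 - 4950 = -16274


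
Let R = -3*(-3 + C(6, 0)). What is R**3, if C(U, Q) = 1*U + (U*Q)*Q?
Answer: -729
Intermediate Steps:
C(U, Q) = U + U*Q**2 (C(U, Q) = U + (Q*U)*Q = U + U*Q**2)
R = -9 (R = -3*(-3 + 6*(1 + 0**2)) = -3*(-3 + 6*(1 + 0)) = -3*(-3 + 6*1) = -3*(-3 + 6) = -9 ≈ -9.0000)
R**3 = (-9)**3 = -729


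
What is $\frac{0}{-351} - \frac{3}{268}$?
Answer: $- \frac{3}{268} \approx -0.011194$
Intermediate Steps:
$\frac{0}{-351} - \frac{3}{268} = 0 \left(- \frac{1}{351}\right) - \frac{3}{268} = 0 - \frac{3}{268} = - \frac{3}{268}$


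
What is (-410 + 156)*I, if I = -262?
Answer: 66548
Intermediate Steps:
(-410 + 156)*I = (-410 + 156)*(-262) = -254*(-262) = 66548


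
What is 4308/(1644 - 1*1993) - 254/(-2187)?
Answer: -9332950/763263 ≈ -12.228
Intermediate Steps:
4308/(1644 - 1*1993) - 254/(-2187) = 4308/(1644 - 1993) - 254*(-1/2187) = 4308/(-349) + 254/2187 = 4308*(-1/349) + 254/2187 = -4308/349 + 254/2187 = -9332950/763263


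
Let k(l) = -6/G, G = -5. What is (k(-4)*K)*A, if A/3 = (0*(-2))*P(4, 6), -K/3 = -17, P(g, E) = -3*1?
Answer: 0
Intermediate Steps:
P(g, E) = -3
K = 51 (K = -3*(-17) = 51)
A = 0 (A = 3*((0*(-2))*(-3)) = 3*(0*(-3)) = 3*0 = 0)
k(l) = 6/5 (k(l) = -6/(-5) = -6*(-⅕) = 6/5)
(k(-4)*K)*A = ((6/5)*51)*0 = (306/5)*0 = 0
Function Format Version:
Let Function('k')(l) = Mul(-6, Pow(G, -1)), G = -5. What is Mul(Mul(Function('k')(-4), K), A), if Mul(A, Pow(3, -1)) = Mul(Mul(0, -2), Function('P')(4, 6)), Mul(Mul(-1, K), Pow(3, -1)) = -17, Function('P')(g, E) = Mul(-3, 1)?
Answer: 0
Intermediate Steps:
Function('P')(g, E) = -3
K = 51 (K = Mul(-3, -17) = 51)
A = 0 (A = Mul(3, Mul(Mul(0, -2), -3)) = Mul(3, Mul(0, -3)) = Mul(3, 0) = 0)
Function('k')(l) = Rational(6, 5) (Function('k')(l) = Mul(-6, Pow(-5, -1)) = Mul(-6, Rational(-1, 5)) = Rational(6, 5))
Mul(Mul(Function('k')(-4), K), A) = Mul(Mul(Rational(6, 5), 51), 0) = Mul(Rational(306, 5), 0) = 0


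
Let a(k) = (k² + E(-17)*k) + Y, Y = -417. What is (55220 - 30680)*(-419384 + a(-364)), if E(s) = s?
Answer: -6898611180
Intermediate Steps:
a(k) = -417 + k² - 17*k (a(k) = (k² - 17*k) - 417 = -417 + k² - 17*k)
(55220 - 30680)*(-419384 + a(-364)) = (55220 - 30680)*(-419384 + (-417 + (-364)² - 17*(-364))) = 24540*(-419384 + (-417 + 132496 + 6188)) = 24540*(-419384 + 138267) = 24540*(-281117) = -6898611180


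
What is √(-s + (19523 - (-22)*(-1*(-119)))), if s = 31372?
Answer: I*√9231 ≈ 96.078*I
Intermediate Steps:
√(-s + (19523 - (-22)*(-1*(-119)))) = √(-1*31372 + (19523 - (-22)*(-1*(-119)))) = √(-31372 + (19523 - (-22)*119)) = √(-31372 + (19523 - 1*(-2618))) = √(-31372 + (19523 + 2618)) = √(-31372 + 22141) = √(-9231) = I*√9231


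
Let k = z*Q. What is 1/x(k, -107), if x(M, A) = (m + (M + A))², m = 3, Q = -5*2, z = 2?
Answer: 1/15376 ≈ 6.5036e-5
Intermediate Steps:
Q = -10
k = -20 (k = 2*(-10) = -20)
x(M, A) = (3 + A + M)² (x(M, A) = (3 + (M + A))² = (3 + (A + M))² = (3 + A + M)²)
1/x(k, -107) = 1/((3 - 107 - 20)²) = 1/((-124)²) = 1/15376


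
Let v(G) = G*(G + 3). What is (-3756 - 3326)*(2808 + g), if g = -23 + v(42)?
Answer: -33108350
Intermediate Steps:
v(G) = G*(3 + G)
g = 1867 (g = -23 + 42*(3 + 42) = -23 + 42*45 = -23 + 1890 = 1867)
(-3756 - 3326)*(2808 + g) = (-3756 - 3326)*(2808 + 1867) = -7082*4675 = -33108350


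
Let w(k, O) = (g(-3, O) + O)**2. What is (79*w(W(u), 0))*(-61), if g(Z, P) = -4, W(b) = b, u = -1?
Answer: -77104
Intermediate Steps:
w(k, O) = (-4 + O)**2
(79*w(W(u), 0))*(-61) = (79*(-4 + 0)**2)*(-61) = (79*(-4)**2)*(-61) = (79*16)*(-61) = 1264*(-61) = -77104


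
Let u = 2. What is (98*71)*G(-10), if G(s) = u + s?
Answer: -55664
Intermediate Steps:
G(s) = 2 + s
(98*71)*G(-10) = (98*71)*(2 - 10) = 6958*(-8) = -55664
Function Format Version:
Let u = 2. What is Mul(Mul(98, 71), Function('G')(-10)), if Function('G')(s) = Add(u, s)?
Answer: -55664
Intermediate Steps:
Function('G')(s) = Add(2, s)
Mul(Mul(98, 71), Function('G')(-10)) = Mul(Mul(98, 71), Add(2, -10)) = Mul(6958, -8) = -55664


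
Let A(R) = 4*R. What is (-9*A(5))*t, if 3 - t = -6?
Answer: -1620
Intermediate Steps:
t = 9 (t = 3 - 1*(-6) = 3 + 6 = 9)
(-9*A(5))*t = -36*5*9 = -9*20*9 = -180*9 = -1620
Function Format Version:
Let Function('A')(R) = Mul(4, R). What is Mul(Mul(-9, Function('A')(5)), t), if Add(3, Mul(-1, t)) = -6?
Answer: -1620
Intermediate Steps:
t = 9 (t = Add(3, Mul(-1, -6)) = Add(3, 6) = 9)
Mul(Mul(-9, Function('A')(5)), t) = Mul(Mul(-9, Mul(4, 5)), 9) = Mul(Mul(-9, 20), 9) = Mul(-180, 9) = -1620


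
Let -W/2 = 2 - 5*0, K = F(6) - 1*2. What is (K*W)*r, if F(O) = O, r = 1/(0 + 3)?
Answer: -16/3 ≈ -5.3333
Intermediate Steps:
r = 1/3 ≈ 0.33333
K = 4 (K = 6 - 1*2 = 6 - 2 = 4)
W = -4 (W = -2*(2 - 5*0) = -2*(2 + 0) = -2*2 = -4)
(K*W)*r = (4*(-4))*(1/3) = -16*1/3 = -16/3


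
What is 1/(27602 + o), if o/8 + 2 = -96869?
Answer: -1/747366 ≈ -1.3380e-6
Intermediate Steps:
o = -774968 (o = -16 + 8*(-96869) = -16 - 774952 = -774968)
1/(27602 + o) = 1/(27602 - 774968) = 1/(-747366) = -1/747366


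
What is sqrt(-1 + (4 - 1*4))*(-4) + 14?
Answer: 14 - 4*I ≈ 14.0 - 4.0*I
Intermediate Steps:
sqrt(-1 + (4 - 1*4))*(-4) + 14 = sqrt(-1 + (4 - 4))*(-4) + 14 = sqrt(-1 + 0)*(-4) + 14 = sqrt(-1)*(-4) + 14 = I*(-4) + 14 = -4*I + 14 = 14 - 4*I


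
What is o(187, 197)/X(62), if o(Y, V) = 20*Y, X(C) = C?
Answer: 1870/31 ≈ 60.323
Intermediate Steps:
o(187, 197)/X(62) = (20*187)/62 = 3740*(1/62) = 1870/31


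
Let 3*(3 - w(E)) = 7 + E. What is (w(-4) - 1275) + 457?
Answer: -816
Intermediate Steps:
w(E) = 2/3 - E/3 (w(E) = 3 - (7 + E)/3 = 3 + (-7/3 - E/3) = 2/3 - E/3)
(w(-4) - 1275) + 457 = ((2/3 - 1/3*(-4)) - 1275) + 457 = ((2/3 + 4/3) - 1275) + 457 = (2 - 1275) + 457 = -1273 + 457 = -816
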